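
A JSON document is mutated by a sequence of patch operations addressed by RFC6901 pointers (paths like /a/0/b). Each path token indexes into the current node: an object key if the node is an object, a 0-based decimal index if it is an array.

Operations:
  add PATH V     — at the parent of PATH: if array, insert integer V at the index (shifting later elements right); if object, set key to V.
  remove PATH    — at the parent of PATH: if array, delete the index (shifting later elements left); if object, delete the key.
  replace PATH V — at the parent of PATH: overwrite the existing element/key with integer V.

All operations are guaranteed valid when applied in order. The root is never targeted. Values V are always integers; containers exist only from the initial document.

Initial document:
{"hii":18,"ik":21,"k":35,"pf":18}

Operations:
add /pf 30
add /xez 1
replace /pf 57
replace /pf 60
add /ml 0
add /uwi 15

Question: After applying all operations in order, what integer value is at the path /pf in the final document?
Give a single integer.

Answer: 60

Derivation:
After op 1 (add /pf 30): {"hii":18,"ik":21,"k":35,"pf":30}
After op 2 (add /xez 1): {"hii":18,"ik":21,"k":35,"pf":30,"xez":1}
After op 3 (replace /pf 57): {"hii":18,"ik":21,"k":35,"pf":57,"xez":1}
After op 4 (replace /pf 60): {"hii":18,"ik":21,"k":35,"pf":60,"xez":1}
After op 5 (add /ml 0): {"hii":18,"ik":21,"k":35,"ml":0,"pf":60,"xez":1}
After op 6 (add /uwi 15): {"hii":18,"ik":21,"k":35,"ml":0,"pf":60,"uwi":15,"xez":1}
Value at /pf: 60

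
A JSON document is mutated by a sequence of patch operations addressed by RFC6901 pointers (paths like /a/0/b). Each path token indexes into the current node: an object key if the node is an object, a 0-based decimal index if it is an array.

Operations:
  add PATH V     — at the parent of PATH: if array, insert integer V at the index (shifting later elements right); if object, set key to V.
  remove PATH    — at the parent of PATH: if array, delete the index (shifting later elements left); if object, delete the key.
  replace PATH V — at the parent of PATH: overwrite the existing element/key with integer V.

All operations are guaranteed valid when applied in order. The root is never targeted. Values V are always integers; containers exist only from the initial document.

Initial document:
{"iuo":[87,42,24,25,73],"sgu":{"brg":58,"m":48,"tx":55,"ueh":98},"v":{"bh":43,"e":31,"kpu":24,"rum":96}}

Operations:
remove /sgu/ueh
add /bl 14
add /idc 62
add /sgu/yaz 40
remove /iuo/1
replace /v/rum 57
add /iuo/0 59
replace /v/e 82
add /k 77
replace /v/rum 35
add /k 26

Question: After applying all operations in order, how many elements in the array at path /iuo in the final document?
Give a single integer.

After op 1 (remove /sgu/ueh): {"iuo":[87,42,24,25,73],"sgu":{"brg":58,"m":48,"tx":55},"v":{"bh":43,"e":31,"kpu":24,"rum":96}}
After op 2 (add /bl 14): {"bl":14,"iuo":[87,42,24,25,73],"sgu":{"brg":58,"m":48,"tx":55},"v":{"bh":43,"e":31,"kpu":24,"rum":96}}
After op 3 (add /idc 62): {"bl":14,"idc":62,"iuo":[87,42,24,25,73],"sgu":{"brg":58,"m":48,"tx":55},"v":{"bh":43,"e":31,"kpu":24,"rum":96}}
After op 4 (add /sgu/yaz 40): {"bl":14,"idc":62,"iuo":[87,42,24,25,73],"sgu":{"brg":58,"m":48,"tx":55,"yaz":40},"v":{"bh":43,"e":31,"kpu":24,"rum":96}}
After op 5 (remove /iuo/1): {"bl":14,"idc":62,"iuo":[87,24,25,73],"sgu":{"brg":58,"m":48,"tx":55,"yaz":40},"v":{"bh":43,"e":31,"kpu":24,"rum":96}}
After op 6 (replace /v/rum 57): {"bl":14,"idc":62,"iuo":[87,24,25,73],"sgu":{"brg":58,"m":48,"tx":55,"yaz":40},"v":{"bh":43,"e":31,"kpu":24,"rum":57}}
After op 7 (add /iuo/0 59): {"bl":14,"idc":62,"iuo":[59,87,24,25,73],"sgu":{"brg":58,"m":48,"tx":55,"yaz":40},"v":{"bh":43,"e":31,"kpu":24,"rum":57}}
After op 8 (replace /v/e 82): {"bl":14,"idc":62,"iuo":[59,87,24,25,73],"sgu":{"brg":58,"m":48,"tx":55,"yaz":40},"v":{"bh":43,"e":82,"kpu":24,"rum":57}}
After op 9 (add /k 77): {"bl":14,"idc":62,"iuo":[59,87,24,25,73],"k":77,"sgu":{"brg":58,"m":48,"tx":55,"yaz":40},"v":{"bh":43,"e":82,"kpu":24,"rum":57}}
After op 10 (replace /v/rum 35): {"bl":14,"idc":62,"iuo":[59,87,24,25,73],"k":77,"sgu":{"brg":58,"m":48,"tx":55,"yaz":40},"v":{"bh":43,"e":82,"kpu":24,"rum":35}}
After op 11 (add /k 26): {"bl":14,"idc":62,"iuo":[59,87,24,25,73],"k":26,"sgu":{"brg":58,"m":48,"tx":55,"yaz":40},"v":{"bh":43,"e":82,"kpu":24,"rum":35}}
Size at path /iuo: 5

Answer: 5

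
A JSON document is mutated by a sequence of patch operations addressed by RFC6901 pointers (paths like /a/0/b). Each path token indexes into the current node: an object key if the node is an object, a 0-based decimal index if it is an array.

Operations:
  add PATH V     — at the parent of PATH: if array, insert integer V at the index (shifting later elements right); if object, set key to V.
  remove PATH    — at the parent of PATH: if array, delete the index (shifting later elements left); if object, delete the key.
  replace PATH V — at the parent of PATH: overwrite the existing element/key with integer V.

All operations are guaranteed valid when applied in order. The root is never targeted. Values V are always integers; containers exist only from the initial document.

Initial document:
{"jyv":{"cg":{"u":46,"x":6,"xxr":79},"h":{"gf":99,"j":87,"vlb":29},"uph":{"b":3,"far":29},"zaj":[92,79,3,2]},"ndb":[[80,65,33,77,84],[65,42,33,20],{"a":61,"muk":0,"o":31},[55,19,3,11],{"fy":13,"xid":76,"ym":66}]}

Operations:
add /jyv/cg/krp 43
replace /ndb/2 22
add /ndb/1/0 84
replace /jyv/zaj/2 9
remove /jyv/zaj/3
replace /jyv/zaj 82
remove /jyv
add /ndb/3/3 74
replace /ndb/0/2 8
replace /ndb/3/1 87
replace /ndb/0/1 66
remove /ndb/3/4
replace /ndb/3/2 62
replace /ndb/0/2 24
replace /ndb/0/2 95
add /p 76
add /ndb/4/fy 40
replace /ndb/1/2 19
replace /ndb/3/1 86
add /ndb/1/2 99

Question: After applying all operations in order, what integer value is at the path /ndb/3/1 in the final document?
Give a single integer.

Answer: 86

Derivation:
After op 1 (add /jyv/cg/krp 43): {"jyv":{"cg":{"krp":43,"u":46,"x":6,"xxr":79},"h":{"gf":99,"j":87,"vlb":29},"uph":{"b":3,"far":29},"zaj":[92,79,3,2]},"ndb":[[80,65,33,77,84],[65,42,33,20],{"a":61,"muk":0,"o":31},[55,19,3,11],{"fy":13,"xid":76,"ym":66}]}
After op 2 (replace /ndb/2 22): {"jyv":{"cg":{"krp":43,"u":46,"x":6,"xxr":79},"h":{"gf":99,"j":87,"vlb":29},"uph":{"b":3,"far":29},"zaj":[92,79,3,2]},"ndb":[[80,65,33,77,84],[65,42,33,20],22,[55,19,3,11],{"fy":13,"xid":76,"ym":66}]}
After op 3 (add /ndb/1/0 84): {"jyv":{"cg":{"krp":43,"u":46,"x":6,"xxr":79},"h":{"gf":99,"j":87,"vlb":29},"uph":{"b":3,"far":29},"zaj":[92,79,3,2]},"ndb":[[80,65,33,77,84],[84,65,42,33,20],22,[55,19,3,11],{"fy":13,"xid":76,"ym":66}]}
After op 4 (replace /jyv/zaj/2 9): {"jyv":{"cg":{"krp":43,"u":46,"x":6,"xxr":79},"h":{"gf":99,"j":87,"vlb":29},"uph":{"b":3,"far":29},"zaj":[92,79,9,2]},"ndb":[[80,65,33,77,84],[84,65,42,33,20],22,[55,19,3,11],{"fy":13,"xid":76,"ym":66}]}
After op 5 (remove /jyv/zaj/3): {"jyv":{"cg":{"krp":43,"u":46,"x":6,"xxr":79},"h":{"gf":99,"j":87,"vlb":29},"uph":{"b":3,"far":29},"zaj":[92,79,9]},"ndb":[[80,65,33,77,84],[84,65,42,33,20],22,[55,19,3,11],{"fy":13,"xid":76,"ym":66}]}
After op 6 (replace /jyv/zaj 82): {"jyv":{"cg":{"krp":43,"u":46,"x":6,"xxr":79},"h":{"gf":99,"j":87,"vlb":29},"uph":{"b":3,"far":29},"zaj":82},"ndb":[[80,65,33,77,84],[84,65,42,33,20],22,[55,19,3,11],{"fy":13,"xid":76,"ym":66}]}
After op 7 (remove /jyv): {"ndb":[[80,65,33,77,84],[84,65,42,33,20],22,[55,19,3,11],{"fy":13,"xid":76,"ym":66}]}
After op 8 (add /ndb/3/3 74): {"ndb":[[80,65,33,77,84],[84,65,42,33,20],22,[55,19,3,74,11],{"fy":13,"xid":76,"ym":66}]}
After op 9 (replace /ndb/0/2 8): {"ndb":[[80,65,8,77,84],[84,65,42,33,20],22,[55,19,3,74,11],{"fy":13,"xid":76,"ym":66}]}
After op 10 (replace /ndb/3/1 87): {"ndb":[[80,65,8,77,84],[84,65,42,33,20],22,[55,87,3,74,11],{"fy":13,"xid":76,"ym":66}]}
After op 11 (replace /ndb/0/1 66): {"ndb":[[80,66,8,77,84],[84,65,42,33,20],22,[55,87,3,74,11],{"fy":13,"xid":76,"ym":66}]}
After op 12 (remove /ndb/3/4): {"ndb":[[80,66,8,77,84],[84,65,42,33,20],22,[55,87,3,74],{"fy":13,"xid":76,"ym":66}]}
After op 13 (replace /ndb/3/2 62): {"ndb":[[80,66,8,77,84],[84,65,42,33,20],22,[55,87,62,74],{"fy":13,"xid":76,"ym":66}]}
After op 14 (replace /ndb/0/2 24): {"ndb":[[80,66,24,77,84],[84,65,42,33,20],22,[55,87,62,74],{"fy":13,"xid":76,"ym":66}]}
After op 15 (replace /ndb/0/2 95): {"ndb":[[80,66,95,77,84],[84,65,42,33,20],22,[55,87,62,74],{"fy":13,"xid":76,"ym":66}]}
After op 16 (add /p 76): {"ndb":[[80,66,95,77,84],[84,65,42,33,20],22,[55,87,62,74],{"fy":13,"xid":76,"ym":66}],"p":76}
After op 17 (add /ndb/4/fy 40): {"ndb":[[80,66,95,77,84],[84,65,42,33,20],22,[55,87,62,74],{"fy":40,"xid":76,"ym":66}],"p":76}
After op 18 (replace /ndb/1/2 19): {"ndb":[[80,66,95,77,84],[84,65,19,33,20],22,[55,87,62,74],{"fy":40,"xid":76,"ym":66}],"p":76}
After op 19 (replace /ndb/3/1 86): {"ndb":[[80,66,95,77,84],[84,65,19,33,20],22,[55,86,62,74],{"fy":40,"xid":76,"ym":66}],"p":76}
After op 20 (add /ndb/1/2 99): {"ndb":[[80,66,95,77,84],[84,65,99,19,33,20],22,[55,86,62,74],{"fy":40,"xid":76,"ym":66}],"p":76}
Value at /ndb/3/1: 86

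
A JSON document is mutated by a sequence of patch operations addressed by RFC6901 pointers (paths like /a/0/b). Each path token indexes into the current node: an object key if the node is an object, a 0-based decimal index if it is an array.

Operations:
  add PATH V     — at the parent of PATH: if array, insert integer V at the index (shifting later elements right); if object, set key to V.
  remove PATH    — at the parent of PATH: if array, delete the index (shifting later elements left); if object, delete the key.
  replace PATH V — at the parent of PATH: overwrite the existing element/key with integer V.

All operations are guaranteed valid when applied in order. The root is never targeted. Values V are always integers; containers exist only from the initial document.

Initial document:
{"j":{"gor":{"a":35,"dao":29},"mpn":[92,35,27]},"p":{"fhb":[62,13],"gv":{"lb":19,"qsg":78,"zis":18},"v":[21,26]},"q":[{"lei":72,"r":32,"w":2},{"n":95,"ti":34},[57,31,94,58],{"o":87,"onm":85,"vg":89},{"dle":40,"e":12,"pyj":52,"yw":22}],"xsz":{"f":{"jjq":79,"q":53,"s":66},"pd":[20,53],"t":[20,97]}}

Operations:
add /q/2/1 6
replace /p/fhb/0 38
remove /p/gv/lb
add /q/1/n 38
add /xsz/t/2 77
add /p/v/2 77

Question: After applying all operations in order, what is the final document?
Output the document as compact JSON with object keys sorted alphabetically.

After op 1 (add /q/2/1 6): {"j":{"gor":{"a":35,"dao":29},"mpn":[92,35,27]},"p":{"fhb":[62,13],"gv":{"lb":19,"qsg":78,"zis":18},"v":[21,26]},"q":[{"lei":72,"r":32,"w":2},{"n":95,"ti":34},[57,6,31,94,58],{"o":87,"onm":85,"vg":89},{"dle":40,"e":12,"pyj":52,"yw":22}],"xsz":{"f":{"jjq":79,"q":53,"s":66},"pd":[20,53],"t":[20,97]}}
After op 2 (replace /p/fhb/0 38): {"j":{"gor":{"a":35,"dao":29},"mpn":[92,35,27]},"p":{"fhb":[38,13],"gv":{"lb":19,"qsg":78,"zis":18},"v":[21,26]},"q":[{"lei":72,"r":32,"w":2},{"n":95,"ti":34},[57,6,31,94,58],{"o":87,"onm":85,"vg":89},{"dle":40,"e":12,"pyj":52,"yw":22}],"xsz":{"f":{"jjq":79,"q":53,"s":66},"pd":[20,53],"t":[20,97]}}
After op 3 (remove /p/gv/lb): {"j":{"gor":{"a":35,"dao":29},"mpn":[92,35,27]},"p":{"fhb":[38,13],"gv":{"qsg":78,"zis":18},"v":[21,26]},"q":[{"lei":72,"r":32,"w":2},{"n":95,"ti":34},[57,6,31,94,58],{"o":87,"onm":85,"vg":89},{"dle":40,"e":12,"pyj":52,"yw":22}],"xsz":{"f":{"jjq":79,"q":53,"s":66},"pd":[20,53],"t":[20,97]}}
After op 4 (add /q/1/n 38): {"j":{"gor":{"a":35,"dao":29},"mpn":[92,35,27]},"p":{"fhb":[38,13],"gv":{"qsg":78,"zis":18},"v":[21,26]},"q":[{"lei":72,"r":32,"w":2},{"n":38,"ti":34},[57,6,31,94,58],{"o":87,"onm":85,"vg":89},{"dle":40,"e":12,"pyj":52,"yw":22}],"xsz":{"f":{"jjq":79,"q":53,"s":66},"pd":[20,53],"t":[20,97]}}
After op 5 (add /xsz/t/2 77): {"j":{"gor":{"a":35,"dao":29},"mpn":[92,35,27]},"p":{"fhb":[38,13],"gv":{"qsg":78,"zis":18},"v":[21,26]},"q":[{"lei":72,"r":32,"w":2},{"n":38,"ti":34},[57,6,31,94,58],{"o":87,"onm":85,"vg":89},{"dle":40,"e":12,"pyj":52,"yw":22}],"xsz":{"f":{"jjq":79,"q":53,"s":66},"pd":[20,53],"t":[20,97,77]}}
After op 6 (add /p/v/2 77): {"j":{"gor":{"a":35,"dao":29},"mpn":[92,35,27]},"p":{"fhb":[38,13],"gv":{"qsg":78,"zis":18},"v":[21,26,77]},"q":[{"lei":72,"r":32,"w":2},{"n":38,"ti":34},[57,6,31,94,58],{"o":87,"onm":85,"vg":89},{"dle":40,"e":12,"pyj":52,"yw":22}],"xsz":{"f":{"jjq":79,"q":53,"s":66},"pd":[20,53],"t":[20,97,77]}}

Answer: {"j":{"gor":{"a":35,"dao":29},"mpn":[92,35,27]},"p":{"fhb":[38,13],"gv":{"qsg":78,"zis":18},"v":[21,26,77]},"q":[{"lei":72,"r":32,"w":2},{"n":38,"ti":34},[57,6,31,94,58],{"o":87,"onm":85,"vg":89},{"dle":40,"e":12,"pyj":52,"yw":22}],"xsz":{"f":{"jjq":79,"q":53,"s":66},"pd":[20,53],"t":[20,97,77]}}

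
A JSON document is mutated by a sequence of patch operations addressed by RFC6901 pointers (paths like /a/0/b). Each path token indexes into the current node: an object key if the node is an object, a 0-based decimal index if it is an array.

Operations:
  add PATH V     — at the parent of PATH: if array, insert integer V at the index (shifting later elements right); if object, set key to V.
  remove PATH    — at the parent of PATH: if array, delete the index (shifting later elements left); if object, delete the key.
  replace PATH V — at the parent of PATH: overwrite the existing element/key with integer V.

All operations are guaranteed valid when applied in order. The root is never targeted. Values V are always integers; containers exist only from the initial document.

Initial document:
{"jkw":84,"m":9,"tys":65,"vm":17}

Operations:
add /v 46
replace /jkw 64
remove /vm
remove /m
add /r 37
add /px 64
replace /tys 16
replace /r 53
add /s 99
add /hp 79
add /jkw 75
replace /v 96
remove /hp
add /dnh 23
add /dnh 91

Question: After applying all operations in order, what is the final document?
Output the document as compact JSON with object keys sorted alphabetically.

After op 1 (add /v 46): {"jkw":84,"m":9,"tys":65,"v":46,"vm":17}
After op 2 (replace /jkw 64): {"jkw":64,"m":9,"tys":65,"v":46,"vm":17}
After op 3 (remove /vm): {"jkw":64,"m":9,"tys":65,"v":46}
After op 4 (remove /m): {"jkw":64,"tys":65,"v":46}
After op 5 (add /r 37): {"jkw":64,"r":37,"tys":65,"v":46}
After op 6 (add /px 64): {"jkw":64,"px":64,"r":37,"tys":65,"v":46}
After op 7 (replace /tys 16): {"jkw":64,"px":64,"r":37,"tys":16,"v":46}
After op 8 (replace /r 53): {"jkw":64,"px":64,"r":53,"tys":16,"v":46}
After op 9 (add /s 99): {"jkw":64,"px":64,"r":53,"s":99,"tys":16,"v":46}
After op 10 (add /hp 79): {"hp":79,"jkw":64,"px":64,"r":53,"s":99,"tys":16,"v":46}
After op 11 (add /jkw 75): {"hp":79,"jkw":75,"px":64,"r":53,"s":99,"tys":16,"v":46}
After op 12 (replace /v 96): {"hp":79,"jkw":75,"px":64,"r":53,"s":99,"tys":16,"v":96}
After op 13 (remove /hp): {"jkw":75,"px":64,"r":53,"s":99,"tys":16,"v":96}
After op 14 (add /dnh 23): {"dnh":23,"jkw":75,"px":64,"r":53,"s":99,"tys":16,"v":96}
After op 15 (add /dnh 91): {"dnh":91,"jkw":75,"px":64,"r":53,"s":99,"tys":16,"v":96}

Answer: {"dnh":91,"jkw":75,"px":64,"r":53,"s":99,"tys":16,"v":96}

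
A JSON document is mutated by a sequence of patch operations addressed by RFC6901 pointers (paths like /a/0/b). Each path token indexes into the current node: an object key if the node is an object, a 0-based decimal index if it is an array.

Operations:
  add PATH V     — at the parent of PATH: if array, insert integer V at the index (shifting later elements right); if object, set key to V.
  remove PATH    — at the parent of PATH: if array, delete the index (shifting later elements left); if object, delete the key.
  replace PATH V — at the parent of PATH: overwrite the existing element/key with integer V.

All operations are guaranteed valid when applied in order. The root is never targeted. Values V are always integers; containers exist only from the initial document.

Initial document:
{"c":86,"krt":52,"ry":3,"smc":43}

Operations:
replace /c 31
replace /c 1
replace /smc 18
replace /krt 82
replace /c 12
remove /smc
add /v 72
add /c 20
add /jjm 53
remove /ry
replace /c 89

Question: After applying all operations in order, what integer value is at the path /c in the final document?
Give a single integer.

After op 1 (replace /c 31): {"c":31,"krt":52,"ry":3,"smc":43}
After op 2 (replace /c 1): {"c":1,"krt":52,"ry":3,"smc":43}
After op 3 (replace /smc 18): {"c":1,"krt":52,"ry":3,"smc":18}
After op 4 (replace /krt 82): {"c":1,"krt":82,"ry":3,"smc":18}
After op 5 (replace /c 12): {"c":12,"krt":82,"ry":3,"smc":18}
After op 6 (remove /smc): {"c":12,"krt":82,"ry":3}
After op 7 (add /v 72): {"c":12,"krt":82,"ry":3,"v":72}
After op 8 (add /c 20): {"c":20,"krt":82,"ry":3,"v":72}
After op 9 (add /jjm 53): {"c":20,"jjm":53,"krt":82,"ry":3,"v":72}
After op 10 (remove /ry): {"c":20,"jjm":53,"krt":82,"v":72}
After op 11 (replace /c 89): {"c":89,"jjm":53,"krt":82,"v":72}
Value at /c: 89

Answer: 89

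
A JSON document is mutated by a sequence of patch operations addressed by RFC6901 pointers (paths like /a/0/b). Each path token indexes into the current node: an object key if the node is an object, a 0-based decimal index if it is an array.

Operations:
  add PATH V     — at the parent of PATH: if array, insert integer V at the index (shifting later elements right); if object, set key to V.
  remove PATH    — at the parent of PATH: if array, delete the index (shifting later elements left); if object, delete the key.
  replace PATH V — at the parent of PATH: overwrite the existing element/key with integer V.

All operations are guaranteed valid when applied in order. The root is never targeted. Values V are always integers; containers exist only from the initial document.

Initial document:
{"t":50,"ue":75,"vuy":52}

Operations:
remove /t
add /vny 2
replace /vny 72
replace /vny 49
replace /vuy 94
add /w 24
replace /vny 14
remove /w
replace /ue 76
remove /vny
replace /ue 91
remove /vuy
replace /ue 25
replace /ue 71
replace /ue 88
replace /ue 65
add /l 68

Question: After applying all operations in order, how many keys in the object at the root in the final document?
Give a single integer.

After op 1 (remove /t): {"ue":75,"vuy":52}
After op 2 (add /vny 2): {"ue":75,"vny":2,"vuy":52}
After op 3 (replace /vny 72): {"ue":75,"vny":72,"vuy":52}
After op 4 (replace /vny 49): {"ue":75,"vny":49,"vuy":52}
After op 5 (replace /vuy 94): {"ue":75,"vny":49,"vuy":94}
After op 6 (add /w 24): {"ue":75,"vny":49,"vuy":94,"w":24}
After op 7 (replace /vny 14): {"ue":75,"vny":14,"vuy":94,"w":24}
After op 8 (remove /w): {"ue":75,"vny":14,"vuy":94}
After op 9 (replace /ue 76): {"ue":76,"vny":14,"vuy":94}
After op 10 (remove /vny): {"ue":76,"vuy":94}
After op 11 (replace /ue 91): {"ue":91,"vuy":94}
After op 12 (remove /vuy): {"ue":91}
After op 13 (replace /ue 25): {"ue":25}
After op 14 (replace /ue 71): {"ue":71}
After op 15 (replace /ue 88): {"ue":88}
After op 16 (replace /ue 65): {"ue":65}
After op 17 (add /l 68): {"l":68,"ue":65}
Size at the root: 2

Answer: 2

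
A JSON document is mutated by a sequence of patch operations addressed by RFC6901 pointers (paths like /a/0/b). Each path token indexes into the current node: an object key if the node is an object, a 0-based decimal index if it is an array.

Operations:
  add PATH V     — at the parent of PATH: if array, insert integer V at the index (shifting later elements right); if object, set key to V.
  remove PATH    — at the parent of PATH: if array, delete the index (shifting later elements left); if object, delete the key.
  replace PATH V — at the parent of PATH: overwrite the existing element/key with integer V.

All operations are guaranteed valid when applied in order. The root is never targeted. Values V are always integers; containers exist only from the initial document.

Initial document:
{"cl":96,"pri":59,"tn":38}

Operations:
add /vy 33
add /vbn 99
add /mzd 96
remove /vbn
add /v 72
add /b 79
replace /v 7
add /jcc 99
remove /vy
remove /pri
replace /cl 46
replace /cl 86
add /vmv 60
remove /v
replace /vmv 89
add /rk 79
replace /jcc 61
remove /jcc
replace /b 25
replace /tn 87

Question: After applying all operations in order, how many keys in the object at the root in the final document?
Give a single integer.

Answer: 6

Derivation:
After op 1 (add /vy 33): {"cl":96,"pri":59,"tn":38,"vy":33}
After op 2 (add /vbn 99): {"cl":96,"pri":59,"tn":38,"vbn":99,"vy":33}
After op 3 (add /mzd 96): {"cl":96,"mzd":96,"pri":59,"tn":38,"vbn":99,"vy":33}
After op 4 (remove /vbn): {"cl":96,"mzd":96,"pri":59,"tn":38,"vy":33}
After op 5 (add /v 72): {"cl":96,"mzd":96,"pri":59,"tn":38,"v":72,"vy":33}
After op 6 (add /b 79): {"b":79,"cl":96,"mzd":96,"pri":59,"tn":38,"v":72,"vy":33}
After op 7 (replace /v 7): {"b":79,"cl":96,"mzd":96,"pri":59,"tn":38,"v":7,"vy":33}
After op 8 (add /jcc 99): {"b":79,"cl":96,"jcc":99,"mzd":96,"pri":59,"tn":38,"v":7,"vy":33}
After op 9 (remove /vy): {"b":79,"cl":96,"jcc":99,"mzd":96,"pri":59,"tn":38,"v":7}
After op 10 (remove /pri): {"b":79,"cl":96,"jcc":99,"mzd":96,"tn":38,"v":7}
After op 11 (replace /cl 46): {"b":79,"cl":46,"jcc":99,"mzd":96,"tn":38,"v":7}
After op 12 (replace /cl 86): {"b":79,"cl":86,"jcc":99,"mzd":96,"tn":38,"v":7}
After op 13 (add /vmv 60): {"b":79,"cl":86,"jcc":99,"mzd":96,"tn":38,"v":7,"vmv":60}
After op 14 (remove /v): {"b":79,"cl":86,"jcc":99,"mzd":96,"tn":38,"vmv":60}
After op 15 (replace /vmv 89): {"b":79,"cl":86,"jcc":99,"mzd":96,"tn":38,"vmv":89}
After op 16 (add /rk 79): {"b":79,"cl":86,"jcc":99,"mzd":96,"rk":79,"tn":38,"vmv":89}
After op 17 (replace /jcc 61): {"b":79,"cl":86,"jcc":61,"mzd":96,"rk":79,"tn":38,"vmv":89}
After op 18 (remove /jcc): {"b":79,"cl":86,"mzd":96,"rk":79,"tn":38,"vmv":89}
After op 19 (replace /b 25): {"b":25,"cl":86,"mzd":96,"rk":79,"tn":38,"vmv":89}
After op 20 (replace /tn 87): {"b":25,"cl":86,"mzd":96,"rk":79,"tn":87,"vmv":89}
Size at the root: 6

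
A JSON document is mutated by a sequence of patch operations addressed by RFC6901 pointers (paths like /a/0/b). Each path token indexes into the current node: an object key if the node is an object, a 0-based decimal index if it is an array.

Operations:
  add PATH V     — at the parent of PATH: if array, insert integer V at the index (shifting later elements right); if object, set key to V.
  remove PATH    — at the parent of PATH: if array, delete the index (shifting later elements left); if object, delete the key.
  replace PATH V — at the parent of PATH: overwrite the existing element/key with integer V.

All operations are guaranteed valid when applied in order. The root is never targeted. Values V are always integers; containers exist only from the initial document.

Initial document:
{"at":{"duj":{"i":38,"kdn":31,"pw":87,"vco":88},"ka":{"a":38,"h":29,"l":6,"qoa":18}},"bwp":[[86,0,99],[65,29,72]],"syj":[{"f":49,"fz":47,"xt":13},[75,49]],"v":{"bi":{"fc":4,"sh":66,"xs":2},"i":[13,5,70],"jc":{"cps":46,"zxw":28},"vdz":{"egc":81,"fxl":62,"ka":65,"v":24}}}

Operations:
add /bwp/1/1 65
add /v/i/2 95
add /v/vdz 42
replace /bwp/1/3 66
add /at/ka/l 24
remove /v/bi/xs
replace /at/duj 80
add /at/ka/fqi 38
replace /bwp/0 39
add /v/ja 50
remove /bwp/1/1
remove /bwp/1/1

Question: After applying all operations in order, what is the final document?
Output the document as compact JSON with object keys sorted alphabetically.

After op 1 (add /bwp/1/1 65): {"at":{"duj":{"i":38,"kdn":31,"pw":87,"vco":88},"ka":{"a":38,"h":29,"l":6,"qoa":18}},"bwp":[[86,0,99],[65,65,29,72]],"syj":[{"f":49,"fz":47,"xt":13},[75,49]],"v":{"bi":{"fc":4,"sh":66,"xs":2},"i":[13,5,70],"jc":{"cps":46,"zxw":28},"vdz":{"egc":81,"fxl":62,"ka":65,"v":24}}}
After op 2 (add /v/i/2 95): {"at":{"duj":{"i":38,"kdn":31,"pw":87,"vco":88},"ka":{"a":38,"h":29,"l":6,"qoa":18}},"bwp":[[86,0,99],[65,65,29,72]],"syj":[{"f":49,"fz":47,"xt":13},[75,49]],"v":{"bi":{"fc":4,"sh":66,"xs":2},"i":[13,5,95,70],"jc":{"cps":46,"zxw":28},"vdz":{"egc":81,"fxl":62,"ka":65,"v":24}}}
After op 3 (add /v/vdz 42): {"at":{"duj":{"i":38,"kdn":31,"pw":87,"vco":88},"ka":{"a":38,"h":29,"l":6,"qoa":18}},"bwp":[[86,0,99],[65,65,29,72]],"syj":[{"f":49,"fz":47,"xt":13},[75,49]],"v":{"bi":{"fc":4,"sh":66,"xs":2},"i":[13,5,95,70],"jc":{"cps":46,"zxw":28},"vdz":42}}
After op 4 (replace /bwp/1/3 66): {"at":{"duj":{"i":38,"kdn":31,"pw":87,"vco":88},"ka":{"a":38,"h":29,"l":6,"qoa":18}},"bwp":[[86,0,99],[65,65,29,66]],"syj":[{"f":49,"fz":47,"xt":13},[75,49]],"v":{"bi":{"fc":4,"sh":66,"xs":2},"i":[13,5,95,70],"jc":{"cps":46,"zxw":28},"vdz":42}}
After op 5 (add /at/ka/l 24): {"at":{"duj":{"i":38,"kdn":31,"pw":87,"vco":88},"ka":{"a":38,"h":29,"l":24,"qoa":18}},"bwp":[[86,0,99],[65,65,29,66]],"syj":[{"f":49,"fz":47,"xt":13},[75,49]],"v":{"bi":{"fc":4,"sh":66,"xs":2},"i":[13,5,95,70],"jc":{"cps":46,"zxw":28},"vdz":42}}
After op 6 (remove /v/bi/xs): {"at":{"duj":{"i":38,"kdn":31,"pw":87,"vco":88},"ka":{"a":38,"h":29,"l":24,"qoa":18}},"bwp":[[86,0,99],[65,65,29,66]],"syj":[{"f":49,"fz":47,"xt":13},[75,49]],"v":{"bi":{"fc":4,"sh":66},"i":[13,5,95,70],"jc":{"cps":46,"zxw":28},"vdz":42}}
After op 7 (replace /at/duj 80): {"at":{"duj":80,"ka":{"a":38,"h":29,"l":24,"qoa":18}},"bwp":[[86,0,99],[65,65,29,66]],"syj":[{"f":49,"fz":47,"xt":13},[75,49]],"v":{"bi":{"fc":4,"sh":66},"i":[13,5,95,70],"jc":{"cps":46,"zxw":28},"vdz":42}}
After op 8 (add /at/ka/fqi 38): {"at":{"duj":80,"ka":{"a":38,"fqi":38,"h":29,"l":24,"qoa":18}},"bwp":[[86,0,99],[65,65,29,66]],"syj":[{"f":49,"fz":47,"xt":13},[75,49]],"v":{"bi":{"fc":4,"sh":66},"i":[13,5,95,70],"jc":{"cps":46,"zxw":28},"vdz":42}}
After op 9 (replace /bwp/0 39): {"at":{"duj":80,"ka":{"a":38,"fqi":38,"h":29,"l":24,"qoa":18}},"bwp":[39,[65,65,29,66]],"syj":[{"f":49,"fz":47,"xt":13},[75,49]],"v":{"bi":{"fc":4,"sh":66},"i":[13,5,95,70],"jc":{"cps":46,"zxw":28},"vdz":42}}
After op 10 (add /v/ja 50): {"at":{"duj":80,"ka":{"a":38,"fqi":38,"h":29,"l":24,"qoa":18}},"bwp":[39,[65,65,29,66]],"syj":[{"f":49,"fz":47,"xt":13},[75,49]],"v":{"bi":{"fc":4,"sh":66},"i":[13,5,95,70],"ja":50,"jc":{"cps":46,"zxw":28},"vdz":42}}
After op 11 (remove /bwp/1/1): {"at":{"duj":80,"ka":{"a":38,"fqi":38,"h":29,"l":24,"qoa":18}},"bwp":[39,[65,29,66]],"syj":[{"f":49,"fz":47,"xt":13},[75,49]],"v":{"bi":{"fc":4,"sh":66},"i":[13,5,95,70],"ja":50,"jc":{"cps":46,"zxw":28},"vdz":42}}
After op 12 (remove /bwp/1/1): {"at":{"duj":80,"ka":{"a":38,"fqi":38,"h":29,"l":24,"qoa":18}},"bwp":[39,[65,66]],"syj":[{"f":49,"fz":47,"xt":13},[75,49]],"v":{"bi":{"fc":4,"sh":66},"i":[13,5,95,70],"ja":50,"jc":{"cps":46,"zxw":28},"vdz":42}}

Answer: {"at":{"duj":80,"ka":{"a":38,"fqi":38,"h":29,"l":24,"qoa":18}},"bwp":[39,[65,66]],"syj":[{"f":49,"fz":47,"xt":13},[75,49]],"v":{"bi":{"fc":4,"sh":66},"i":[13,5,95,70],"ja":50,"jc":{"cps":46,"zxw":28},"vdz":42}}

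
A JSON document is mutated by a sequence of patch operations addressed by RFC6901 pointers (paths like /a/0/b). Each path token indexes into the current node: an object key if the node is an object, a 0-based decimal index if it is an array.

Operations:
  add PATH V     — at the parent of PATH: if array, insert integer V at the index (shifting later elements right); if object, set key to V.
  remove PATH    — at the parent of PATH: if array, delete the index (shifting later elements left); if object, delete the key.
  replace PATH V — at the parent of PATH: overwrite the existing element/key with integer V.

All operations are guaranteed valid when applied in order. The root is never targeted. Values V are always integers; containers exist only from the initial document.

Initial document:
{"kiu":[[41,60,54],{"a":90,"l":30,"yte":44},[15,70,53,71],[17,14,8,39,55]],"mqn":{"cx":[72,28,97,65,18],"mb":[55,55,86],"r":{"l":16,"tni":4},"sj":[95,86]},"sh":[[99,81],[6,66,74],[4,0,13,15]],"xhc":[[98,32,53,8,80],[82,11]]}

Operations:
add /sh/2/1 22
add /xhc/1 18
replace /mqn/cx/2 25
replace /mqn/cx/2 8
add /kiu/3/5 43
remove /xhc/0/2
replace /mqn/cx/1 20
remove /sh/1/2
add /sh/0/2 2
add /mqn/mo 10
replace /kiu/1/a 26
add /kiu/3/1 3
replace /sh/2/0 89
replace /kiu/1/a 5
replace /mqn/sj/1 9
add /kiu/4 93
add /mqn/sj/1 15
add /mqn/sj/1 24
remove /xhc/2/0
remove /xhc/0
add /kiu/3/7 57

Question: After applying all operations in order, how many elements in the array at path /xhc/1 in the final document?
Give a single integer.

After op 1 (add /sh/2/1 22): {"kiu":[[41,60,54],{"a":90,"l":30,"yte":44},[15,70,53,71],[17,14,8,39,55]],"mqn":{"cx":[72,28,97,65,18],"mb":[55,55,86],"r":{"l":16,"tni":4},"sj":[95,86]},"sh":[[99,81],[6,66,74],[4,22,0,13,15]],"xhc":[[98,32,53,8,80],[82,11]]}
After op 2 (add /xhc/1 18): {"kiu":[[41,60,54],{"a":90,"l":30,"yte":44},[15,70,53,71],[17,14,8,39,55]],"mqn":{"cx":[72,28,97,65,18],"mb":[55,55,86],"r":{"l":16,"tni":4},"sj":[95,86]},"sh":[[99,81],[6,66,74],[4,22,0,13,15]],"xhc":[[98,32,53,8,80],18,[82,11]]}
After op 3 (replace /mqn/cx/2 25): {"kiu":[[41,60,54],{"a":90,"l":30,"yte":44},[15,70,53,71],[17,14,8,39,55]],"mqn":{"cx":[72,28,25,65,18],"mb":[55,55,86],"r":{"l":16,"tni":4},"sj":[95,86]},"sh":[[99,81],[6,66,74],[4,22,0,13,15]],"xhc":[[98,32,53,8,80],18,[82,11]]}
After op 4 (replace /mqn/cx/2 8): {"kiu":[[41,60,54],{"a":90,"l":30,"yte":44},[15,70,53,71],[17,14,8,39,55]],"mqn":{"cx":[72,28,8,65,18],"mb":[55,55,86],"r":{"l":16,"tni":4},"sj":[95,86]},"sh":[[99,81],[6,66,74],[4,22,0,13,15]],"xhc":[[98,32,53,8,80],18,[82,11]]}
After op 5 (add /kiu/3/5 43): {"kiu":[[41,60,54],{"a":90,"l":30,"yte":44},[15,70,53,71],[17,14,8,39,55,43]],"mqn":{"cx":[72,28,8,65,18],"mb":[55,55,86],"r":{"l":16,"tni":4},"sj":[95,86]},"sh":[[99,81],[6,66,74],[4,22,0,13,15]],"xhc":[[98,32,53,8,80],18,[82,11]]}
After op 6 (remove /xhc/0/2): {"kiu":[[41,60,54],{"a":90,"l":30,"yte":44},[15,70,53,71],[17,14,8,39,55,43]],"mqn":{"cx":[72,28,8,65,18],"mb":[55,55,86],"r":{"l":16,"tni":4},"sj":[95,86]},"sh":[[99,81],[6,66,74],[4,22,0,13,15]],"xhc":[[98,32,8,80],18,[82,11]]}
After op 7 (replace /mqn/cx/1 20): {"kiu":[[41,60,54],{"a":90,"l":30,"yte":44},[15,70,53,71],[17,14,8,39,55,43]],"mqn":{"cx":[72,20,8,65,18],"mb":[55,55,86],"r":{"l":16,"tni":4},"sj":[95,86]},"sh":[[99,81],[6,66,74],[4,22,0,13,15]],"xhc":[[98,32,8,80],18,[82,11]]}
After op 8 (remove /sh/1/2): {"kiu":[[41,60,54],{"a":90,"l":30,"yte":44},[15,70,53,71],[17,14,8,39,55,43]],"mqn":{"cx":[72,20,8,65,18],"mb":[55,55,86],"r":{"l":16,"tni":4},"sj":[95,86]},"sh":[[99,81],[6,66],[4,22,0,13,15]],"xhc":[[98,32,8,80],18,[82,11]]}
After op 9 (add /sh/0/2 2): {"kiu":[[41,60,54],{"a":90,"l":30,"yte":44},[15,70,53,71],[17,14,8,39,55,43]],"mqn":{"cx":[72,20,8,65,18],"mb":[55,55,86],"r":{"l":16,"tni":4},"sj":[95,86]},"sh":[[99,81,2],[6,66],[4,22,0,13,15]],"xhc":[[98,32,8,80],18,[82,11]]}
After op 10 (add /mqn/mo 10): {"kiu":[[41,60,54],{"a":90,"l":30,"yte":44},[15,70,53,71],[17,14,8,39,55,43]],"mqn":{"cx":[72,20,8,65,18],"mb":[55,55,86],"mo":10,"r":{"l":16,"tni":4},"sj":[95,86]},"sh":[[99,81,2],[6,66],[4,22,0,13,15]],"xhc":[[98,32,8,80],18,[82,11]]}
After op 11 (replace /kiu/1/a 26): {"kiu":[[41,60,54],{"a":26,"l":30,"yte":44},[15,70,53,71],[17,14,8,39,55,43]],"mqn":{"cx":[72,20,8,65,18],"mb":[55,55,86],"mo":10,"r":{"l":16,"tni":4},"sj":[95,86]},"sh":[[99,81,2],[6,66],[4,22,0,13,15]],"xhc":[[98,32,8,80],18,[82,11]]}
After op 12 (add /kiu/3/1 3): {"kiu":[[41,60,54],{"a":26,"l":30,"yte":44},[15,70,53,71],[17,3,14,8,39,55,43]],"mqn":{"cx":[72,20,8,65,18],"mb":[55,55,86],"mo":10,"r":{"l":16,"tni":4},"sj":[95,86]},"sh":[[99,81,2],[6,66],[4,22,0,13,15]],"xhc":[[98,32,8,80],18,[82,11]]}
After op 13 (replace /sh/2/0 89): {"kiu":[[41,60,54],{"a":26,"l":30,"yte":44},[15,70,53,71],[17,3,14,8,39,55,43]],"mqn":{"cx":[72,20,8,65,18],"mb":[55,55,86],"mo":10,"r":{"l":16,"tni":4},"sj":[95,86]},"sh":[[99,81,2],[6,66],[89,22,0,13,15]],"xhc":[[98,32,8,80],18,[82,11]]}
After op 14 (replace /kiu/1/a 5): {"kiu":[[41,60,54],{"a":5,"l":30,"yte":44},[15,70,53,71],[17,3,14,8,39,55,43]],"mqn":{"cx":[72,20,8,65,18],"mb":[55,55,86],"mo":10,"r":{"l":16,"tni":4},"sj":[95,86]},"sh":[[99,81,2],[6,66],[89,22,0,13,15]],"xhc":[[98,32,8,80],18,[82,11]]}
After op 15 (replace /mqn/sj/1 9): {"kiu":[[41,60,54],{"a":5,"l":30,"yte":44},[15,70,53,71],[17,3,14,8,39,55,43]],"mqn":{"cx":[72,20,8,65,18],"mb":[55,55,86],"mo":10,"r":{"l":16,"tni":4},"sj":[95,9]},"sh":[[99,81,2],[6,66],[89,22,0,13,15]],"xhc":[[98,32,8,80],18,[82,11]]}
After op 16 (add /kiu/4 93): {"kiu":[[41,60,54],{"a":5,"l":30,"yte":44},[15,70,53,71],[17,3,14,8,39,55,43],93],"mqn":{"cx":[72,20,8,65,18],"mb":[55,55,86],"mo":10,"r":{"l":16,"tni":4},"sj":[95,9]},"sh":[[99,81,2],[6,66],[89,22,0,13,15]],"xhc":[[98,32,8,80],18,[82,11]]}
After op 17 (add /mqn/sj/1 15): {"kiu":[[41,60,54],{"a":5,"l":30,"yte":44},[15,70,53,71],[17,3,14,8,39,55,43],93],"mqn":{"cx":[72,20,8,65,18],"mb":[55,55,86],"mo":10,"r":{"l":16,"tni":4},"sj":[95,15,9]},"sh":[[99,81,2],[6,66],[89,22,0,13,15]],"xhc":[[98,32,8,80],18,[82,11]]}
After op 18 (add /mqn/sj/1 24): {"kiu":[[41,60,54],{"a":5,"l":30,"yte":44},[15,70,53,71],[17,3,14,8,39,55,43],93],"mqn":{"cx":[72,20,8,65,18],"mb":[55,55,86],"mo":10,"r":{"l":16,"tni":4},"sj":[95,24,15,9]},"sh":[[99,81,2],[6,66],[89,22,0,13,15]],"xhc":[[98,32,8,80],18,[82,11]]}
After op 19 (remove /xhc/2/0): {"kiu":[[41,60,54],{"a":5,"l":30,"yte":44},[15,70,53,71],[17,3,14,8,39,55,43],93],"mqn":{"cx":[72,20,8,65,18],"mb":[55,55,86],"mo":10,"r":{"l":16,"tni":4},"sj":[95,24,15,9]},"sh":[[99,81,2],[6,66],[89,22,0,13,15]],"xhc":[[98,32,8,80],18,[11]]}
After op 20 (remove /xhc/0): {"kiu":[[41,60,54],{"a":5,"l":30,"yte":44},[15,70,53,71],[17,3,14,8,39,55,43],93],"mqn":{"cx":[72,20,8,65,18],"mb":[55,55,86],"mo":10,"r":{"l":16,"tni":4},"sj":[95,24,15,9]},"sh":[[99,81,2],[6,66],[89,22,0,13,15]],"xhc":[18,[11]]}
After op 21 (add /kiu/3/7 57): {"kiu":[[41,60,54],{"a":5,"l":30,"yte":44},[15,70,53,71],[17,3,14,8,39,55,43,57],93],"mqn":{"cx":[72,20,8,65,18],"mb":[55,55,86],"mo":10,"r":{"l":16,"tni":4},"sj":[95,24,15,9]},"sh":[[99,81,2],[6,66],[89,22,0,13,15]],"xhc":[18,[11]]}
Size at path /xhc/1: 1

Answer: 1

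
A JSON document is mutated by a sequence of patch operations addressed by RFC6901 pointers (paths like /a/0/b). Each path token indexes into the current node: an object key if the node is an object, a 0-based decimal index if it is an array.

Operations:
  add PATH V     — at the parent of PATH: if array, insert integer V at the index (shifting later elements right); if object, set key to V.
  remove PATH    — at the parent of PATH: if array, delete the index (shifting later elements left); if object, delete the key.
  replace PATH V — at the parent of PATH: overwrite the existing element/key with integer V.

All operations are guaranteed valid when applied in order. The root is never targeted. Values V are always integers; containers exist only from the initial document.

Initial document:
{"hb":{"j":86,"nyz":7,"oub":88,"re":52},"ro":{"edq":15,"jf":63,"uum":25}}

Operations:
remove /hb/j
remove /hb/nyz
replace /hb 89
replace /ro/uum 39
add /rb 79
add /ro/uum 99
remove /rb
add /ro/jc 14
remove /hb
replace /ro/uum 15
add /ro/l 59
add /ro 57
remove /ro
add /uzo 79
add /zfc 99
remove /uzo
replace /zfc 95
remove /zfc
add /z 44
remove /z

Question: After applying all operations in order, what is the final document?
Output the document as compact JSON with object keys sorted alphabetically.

After op 1 (remove /hb/j): {"hb":{"nyz":7,"oub":88,"re":52},"ro":{"edq":15,"jf":63,"uum":25}}
After op 2 (remove /hb/nyz): {"hb":{"oub":88,"re":52},"ro":{"edq":15,"jf":63,"uum":25}}
After op 3 (replace /hb 89): {"hb":89,"ro":{"edq":15,"jf":63,"uum":25}}
After op 4 (replace /ro/uum 39): {"hb":89,"ro":{"edq":15,"jf":63,"uum":39}}
After op 5 (add /rb 79): {"hb":89,"rb":79,"ro":{"edq":15,"jf":63,"uum":39}}
After op 6 (add /ro/uum 99): {"hb":89,"rb":79,"ro":{"edq":15,"jf":63,"uum":99}}
After op 7 (remove /rb): {"hb":89,"ro":{"edq":15,"jf":63,"uum":99}}
After op 8 (add /ro/jc 14): {"hb":89,"ro":{"edq":15,"jc":14,"jf":63,"uum":99}}
After op 9 (remove /hb): {"ro":{"edq":15,"jc":14,"jf":63,"uum":99}}
After op 10 (replace /ro/uum 15): {"ro":{"edq":15,"jc":14,"jf":63,"uum":15}}
After op 11 (add /ro/l 59): {"ro":{"edq":15,"jc":14,"jf":63,"l":59,"uum":15}}
After op 12 (add /ro 57): {"ro":57}
After op 13 (remove /ro): {}
After op 14 (add /uzo 79): {"uzo":79}
After op 15 (add /zfc 99): {"uzo":79,"zfc":99}
After op 16 (remove /uzo): {"zfc":99}
After op 17 (replace /zfc 95): {"zfc":95}
After op 18 (remove /zfc): {}
After op 19 (add /z 44): {"z":44}
After op 20 (remove /z): {}

Answer: {}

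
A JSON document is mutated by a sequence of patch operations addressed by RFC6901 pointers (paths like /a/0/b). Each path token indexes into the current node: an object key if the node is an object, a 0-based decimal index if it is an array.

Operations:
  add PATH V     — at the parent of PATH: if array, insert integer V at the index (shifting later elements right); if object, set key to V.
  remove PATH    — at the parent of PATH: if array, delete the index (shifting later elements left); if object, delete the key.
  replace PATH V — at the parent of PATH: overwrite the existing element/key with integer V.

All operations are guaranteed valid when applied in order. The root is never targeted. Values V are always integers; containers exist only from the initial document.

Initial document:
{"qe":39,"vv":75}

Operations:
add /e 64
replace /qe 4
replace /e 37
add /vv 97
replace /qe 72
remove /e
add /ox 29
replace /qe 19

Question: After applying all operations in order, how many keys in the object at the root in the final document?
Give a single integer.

After op 1 (add /e 64): {"e":64,"qe":39,"vv":75}
After op 2 (replace /qe 4): {"e":64,"qe":4,"vv":75}
After op 3 (replace /e 37): {"e":37,"qe":4,"vv":75}
After op 4 (add /vv 97): {"e":37,"qe":4,"vv":97}
After op 5 (replace /qe 72): {"e":37,"qe":72,"vv":97}
After op 6 (remove /e): {"qe":72,"vv":97}
After op 7 (add /ox 29): {"ox":29,"qe":72,"vv":97}
After op 8 (replace /qe 19): {"ox":29,"qe":19,"vv":97}
Size at the root: 3

Answer: 3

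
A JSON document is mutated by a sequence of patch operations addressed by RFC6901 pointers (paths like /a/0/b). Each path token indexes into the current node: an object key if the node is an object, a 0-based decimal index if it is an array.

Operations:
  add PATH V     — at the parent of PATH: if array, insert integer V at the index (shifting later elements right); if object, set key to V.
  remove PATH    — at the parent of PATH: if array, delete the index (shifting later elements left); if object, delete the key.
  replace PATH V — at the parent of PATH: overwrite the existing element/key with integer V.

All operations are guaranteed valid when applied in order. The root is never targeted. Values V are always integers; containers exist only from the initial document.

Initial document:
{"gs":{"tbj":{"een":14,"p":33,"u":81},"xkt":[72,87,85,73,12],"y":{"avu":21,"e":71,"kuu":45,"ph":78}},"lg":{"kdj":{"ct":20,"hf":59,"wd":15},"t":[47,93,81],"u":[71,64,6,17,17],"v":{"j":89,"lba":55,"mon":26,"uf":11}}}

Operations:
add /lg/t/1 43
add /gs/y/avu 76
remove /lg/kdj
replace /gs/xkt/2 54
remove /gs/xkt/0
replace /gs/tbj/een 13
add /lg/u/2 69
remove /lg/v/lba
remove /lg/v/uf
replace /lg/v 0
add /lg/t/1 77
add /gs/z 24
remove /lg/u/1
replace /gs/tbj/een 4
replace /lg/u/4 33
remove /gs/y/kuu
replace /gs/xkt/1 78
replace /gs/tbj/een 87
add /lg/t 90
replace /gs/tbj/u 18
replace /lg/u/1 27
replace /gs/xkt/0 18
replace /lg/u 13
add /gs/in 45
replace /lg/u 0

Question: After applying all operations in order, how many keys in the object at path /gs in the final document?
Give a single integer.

After op 1 (add /lg/t/1 43): {"gs":{"tbj":{"een":14,"p":33,"u":81},"xkt":[72,87,85,73,12],"y":{"avu":21,"e":71,"kuu":45,"ph":78}},"lg":{"kdj":{"ct":20,"hf":59,"wd":15},"t":[47,43,93,81],"u":[71,64,6,17,17],"v":{"j":89,"lba":55,"mon":26,"uf":11}}}
After op 2 (add /gs/y/avu 76): {"gs":{"tbj":{"een":14,"p":33,"u":81},"xkt":[72,87,85,73,12],"y":{"avu":76,"e":71,"kuu":45,"ph":78}},"lg":{"kdj":{"ct":20,"hf":59,"wd":15},"t":[47,43,93,81],"u":[71,64,6,17,17],"v":{"j":89,"lba":55,"mon":26,"uf":11}}}
After op 3 (remove /lg/kdj): {"gs":{"tbj":{"een":14,"p":33,"u":81},"xkt":[72,87,85,73,12],"y":{"avu":76,"e":71,"kuu":45,"ph":78}},"lg":{"t":[47,43,93,81],"u":[71,64,6,17,17],"v":{"j":89,"lba":55,"mon":26,"uf":11}}}
After op 4 (replace /gs/xkt/2 54): {"gs":{"tbj":{"een":14,"p":33,"u":81},"xkt":[72,87,54,73,12],"y":{"avu":76,"e":71,"kuu":45,"ph":78}},"lg":{"t":[47,43,93,81],"u":[71,64,6,17,17],"v":{"j":89,"lba":55,"mon":26,"uf":11}}}
After op 5 (remove /gs/xkt/0): {"gs":{"tbj":{"een":14,"p":33,"u":81},"xkt":[87,54,73,12],"y":{"avu":76,"e":71,"kuu":45,"ph":78}},"lg":{"t":[47,43,93,81],"u":[71,64,6,17,17],"v":{"j":89,"lba":55,"mon":26,"uf":11}}}
After op 6 (replace /gs/tbj/een 13): {"gs":{"tbj":{"een":13,"p":33,"u":81},"xkt":[87,54,73,12],"y":{"avu":76,"e":71,"kuu":45,"ph":78}},"lg":{"t":[47,43,93,81],"u":[71,64,6,17,17],"v":{"j":89,"lba":55,"mon":26,"uf":11}}}
After op 7 (add /lg/u/2 69): {"gs":{"tbj":{"een":13,"p":33,"u":81},"xkt":[87,54,73,12],"y":{"avu":76,"e":71,"kuu":45,"ph":78}},"lg":{"t":[47,43,93,81],"u":[71,64,69,6,17,17],"v":{"j":89,"lba":55,"mon":26,"uf":11}}}
After op 8 (remove /lg/v/lba): {"gs":{"tbj":{"een":13,"p":33,"u":81},"xkt":[87,54,73,12],"y":{"avu":76,"e":71,"kuu":45,"ph":78}},"lg":{"t":[47,43,93,81],"u":[71,64,69,6,17,17],"v":{"j":89,"mon":26,"uf":11}}}
After op 9 (remove /lg/v/uf): {"gs":{"tbj":{"een":13,"p":33,"u":81},"xkt":[87,54,73,12],"y":{"avu":76,"e":71,"kuu":45,"ph":78}},"lg":{"t":[47,43,93,81],"u":[71,64,69,6,17,17],"v":{"j":89,"mon":26}}}
After op 10 (replace /lg/v 0): {"gs":{"tbj":{"een":13,"p":33,"u":81},"xkt":[87,54,73,12],"y":{"avu":76,"e":71,"kuu":45,"ph":78}},"lg":{"t":[47,43,93,81],"u":[71,64,69,6,17,17],"v":0}}
After op 11 (add /lg/t/1 77): {"gs":{"tbj":{"een":13,"p":33,"u":81},"xkt":[87,54,73,12],"y":{"avu":76,"e":71,"kuu":45,"ph":78}},"lg":{"t":[47,77,43,93,81],"u":[71,64,69,6,17,17],"v":0}}
After op 12 (add /gs/z 24): {"gs":{"tbj":{"een":13,"p":33,"u":81},"xkt":[87,54,73,12],"y":{"avu":76,"e":71,"kuu":45,"ph":78},"z":24},"lg":{"t":[47,77,43,93,81],"u":[71,64,69,6,17,17],"v":0}}
After op 13 (remove /lg/u/1): {"gs":{"tbj":{"een":13,"p":33,"u":81},"xkt":[87,54,73,12],"y":{"avu":76,"e":71,"kuu":45,"ph":78},"z":24},"lg":{"t":[47,77,43,93,81],"u":[71,69,6,17,17],"v":0}}
After op 14 (replace /gs/tbj/een 4): {"gs":{"tbj":{"een":4,"p":33,"u":81},"xkt":[87,54,73,12],"y":{"avu":76,"e":71,"kuu":45,"ph":78},"z":24},"lg":{"t":[47,77,43,93,81],"u":[71,69,6,17,17],"v":0}}
After op 15 (replace /lg/u/4 33): {"gs":{"tbj":{"een":4,"p":33,"u":81},"xkt":[87,54,73,12],"y":{"avu":76,"e":71,"kuu":45,"ph":78},"z":24},"lg":{"t":[47,77,43,93,81],"u":[71,69,6,17,33],"v":0}}
After op 16 (remove /gs/y/kuu): {"gs":{"tbj":{"een":4,"p":33,"u":81},"xkt":[87,54,73,12],"y":{"avu":76,"e":71,"ph":78},"z":24},"lg":{"t":[47,77,43,93,81],"u":[71,69,6,17,33],"v":0}}
After op 17 (replace /gs/xkt/1 78): {"gs":{"tbj":{"een":4,"p":33,"u":81},"xkt":[87,78,73,12],"y":{"avu":76,"e":71,"ph":78},"z":24},"lg":{"t":[47,77,43,93,81],"u":[71,69,6,17,33],"v":0}}
After op 18 (replace /gs/tbj/een 87): {"gs":{"tbj":{"een":87,"p":33,"u":81},"xkt":[87,78,73,12],"y":{"avu":76,"e":71,"ph":78},"z":24},"lg":{"t":[47,77,43,93,81],"u":[71,69,6,17,33],"v":0}}
After op 19 (add /lg/t 90): {"gs":{"tbj":{"een":87,"p":33,"u":81},"xkt":[87,78,73,12],"y":{"avu":76,"e":71,"ph":78},"z":24},"lg":{"t":90,"u":[71,69,6,17,33],"v":0}}
After op 20 (replace /gs/tbj/u 18): {"gs":{"tbj":{"een":87,"p":33,"u":18},"xkt":[87,78,73,12],"y":{"avu":76,"e":71,"ph":78},"z":24},"lg":{"t":90,"u":[71,69,6,17,33],"v":0}}
After op 21 (replace /lg/u/1 27): {"gs":{"tbj":{"een":87,"p":33,"u":18},"xkt":[87,78,73,12],"y":{"avu":76,"e":71,"ph":78},"z":24},"lg":{"t":90,"u":[71,27,6,17,33],"v":0}}
After op 22 (replace /gs/xkt/0 18): {"gs":{"tbj":{"een":87,"p":33,"u":18},"xkt":[18,78,73,12],"y":{"avu":76,"e":71,"ph":78},"z":24},"lg":{"t":90,"u":[71,27,6,17,33],"v":0}}
After op 23 (replace /lg/u 13): {"gs":{"tbj":{"een":87,"p":33,"u":18},"xkt":[18,78,73,12],"y":{"avu":76,"e":71,"ph":78},"z":24},"lg":{"t":90,"u":13,"v":0}}
After op 24 (add /gs/in 45): {"gs":{"in":45,"tbj":{"een":87,"p":33,"u":18},"xkt":[18,78,73,12],"y":{"avu":76,"e":71,"ph":78},"z":24},"lg":{"t":90,"u":13,"v":0}}
After op 25 (replace /lg/u 0): {"gs":{"in":45,"tbj":{"een":87,"p":33,"u":18},"xkt":[18,78,73,12],"y":{"avu":76,"e":71,"ph":78},"z":24},"lg":{"t":90,"u":0,"v":0}}
Size at path /gs: 5

Answer: 5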